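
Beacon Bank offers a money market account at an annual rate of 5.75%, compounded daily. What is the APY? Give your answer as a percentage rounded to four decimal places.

EAR = (1 + 0.0575/365)^365 − 1.
= (1 + 0.000158)^365 − 1 = 1.059180 − 1 = 5.9180%.

5.9180%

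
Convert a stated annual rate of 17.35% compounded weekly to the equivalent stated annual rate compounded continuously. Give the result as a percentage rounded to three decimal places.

17.321%

EAR = (1 + 0.1735/52)^52 − 1 = 0.189117.
Equivalent continuous rate: r = ln(1 + 0.189117) = 0.173211 = 17.321%.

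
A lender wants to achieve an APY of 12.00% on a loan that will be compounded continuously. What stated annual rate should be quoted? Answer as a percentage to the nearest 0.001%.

Continuous: nominal r satisfies e^r − 1 = 0.1200.
r = ln(1 + 0.1200) = ln(1.1200) = 0.113329 = 11.333%.

11.333%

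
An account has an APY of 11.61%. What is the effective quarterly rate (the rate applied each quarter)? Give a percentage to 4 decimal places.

2.7841%

The per-quarter rate i satisfies (1 + i)^4 = 1 + 0.1161.
i = 1.1161^(1/4) − 1 = 0.0278406 = 2.7841%.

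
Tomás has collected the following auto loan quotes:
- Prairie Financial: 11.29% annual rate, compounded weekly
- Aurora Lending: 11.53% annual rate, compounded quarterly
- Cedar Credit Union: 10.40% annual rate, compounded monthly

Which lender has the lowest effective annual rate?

Prairie Financial: (1 + 0.1129/52)^52 − 1 = 11.938%
Aurora Lending: (1 + 0.1153/4)^4 − 1 = 12.038%
Cedar Credit Union: (1 + 0.1040/12)^12 − 1 = 10.910%
The lowest effective annual rate is Cedar Credit Union at 10.910%.

Cedar Credit Union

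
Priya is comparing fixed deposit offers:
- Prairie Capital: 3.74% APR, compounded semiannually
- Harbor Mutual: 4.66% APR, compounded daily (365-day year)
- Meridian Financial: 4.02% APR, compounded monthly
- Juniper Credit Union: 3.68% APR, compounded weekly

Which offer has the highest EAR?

Harbor Mutual

Prairie Capital: (1 + 0.0374/2)^2 − 1 = 3.775%
Harbor Mutual: (1 + 0.0466/365)^365 − 1 = 4.770%
Meridian Financial: (1 + 0.0402/12)^12 − 1 = 4.095%
Juniper Credit Union: (1 + 0.0368/52)^52 − 1 = 3.747%
The highest effective annual rate is Harbor Mutual at 4.770%.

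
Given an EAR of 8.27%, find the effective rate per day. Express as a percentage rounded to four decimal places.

0.0218%

The per-day rate i satisfies (1 + i)^365 = 1 + 0.0827.
i = 1.0827^(1/365) − 1 = 0.0002177 = 0.0218%.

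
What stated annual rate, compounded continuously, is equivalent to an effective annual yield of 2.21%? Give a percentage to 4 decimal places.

Continuous: nominal r satisfies e^r − 1 = 0.0221.
r = ln(1 + 0.0221) = ln(1.0221) = 0.021859 = 2.1859%.

2.1859%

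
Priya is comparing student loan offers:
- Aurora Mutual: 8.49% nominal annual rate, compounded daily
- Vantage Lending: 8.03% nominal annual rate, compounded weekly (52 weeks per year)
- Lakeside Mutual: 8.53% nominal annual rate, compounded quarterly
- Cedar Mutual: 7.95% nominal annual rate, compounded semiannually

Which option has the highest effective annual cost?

Aurora Mutual

Aurora Mutual: (1 + 0.0849/365)^365 − 1 = 8.860%
Vantage Lending: (1 + 0.0803/52)^52 − 1 = 8.354%
Lakeside Mutual: (1 + 0.0853/4)^4 − 1 = 8.807%
Cedar Mutual: (1 + 0.0795/2)^2 − 1 = 8.108%
The highest effective annual rate is Aurora Mutual at 8.860%.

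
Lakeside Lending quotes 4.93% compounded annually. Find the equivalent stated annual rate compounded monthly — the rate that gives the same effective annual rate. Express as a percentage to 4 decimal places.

4.8220%

Compounded annually, EAR = nominal = 0.049300.
Solve (1 + r/12)^12 = 1.049300: r/12 = 1.049300^(1/12) − 1 = 0.004018, so r = 0.048220 = 4.8220%.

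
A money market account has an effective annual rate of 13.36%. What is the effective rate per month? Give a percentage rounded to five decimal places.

1.05047%

The per-month rate i satisfies (1 + i)^12 = 1 + 0.1336.
i = 1.1336^(1/12) − 1 = 0.0105047 = 1.05047%.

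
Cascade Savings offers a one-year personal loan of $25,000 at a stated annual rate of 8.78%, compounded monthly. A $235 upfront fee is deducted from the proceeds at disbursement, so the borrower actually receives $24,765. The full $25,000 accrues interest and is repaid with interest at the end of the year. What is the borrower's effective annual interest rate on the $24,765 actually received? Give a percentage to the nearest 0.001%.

Amount owed after one year: 25,000 × (1 + 0.0878/12)^12 = 25,000 × 1.091421 = $27,285.52.
Effective rate on net proceeds: 27,285.52 / 24,765 − 1 = 0.101778 = 10.178%.

10.178%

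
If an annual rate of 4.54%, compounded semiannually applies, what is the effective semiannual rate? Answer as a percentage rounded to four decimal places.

2.2700%

With a nominal annual rate compounded semiannually, the periodic rate is the nominal rate divided by 2.
i = 0.0454 / 2 = 0.0227000 = 2.2700%.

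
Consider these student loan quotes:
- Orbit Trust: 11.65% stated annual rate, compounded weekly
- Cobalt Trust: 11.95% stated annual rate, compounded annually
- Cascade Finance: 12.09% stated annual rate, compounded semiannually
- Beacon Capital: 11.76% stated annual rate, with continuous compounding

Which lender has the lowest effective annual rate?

Cobalt Trust

Orbit Trust: (1 + 0.1165/52)^52 − 1 = 12.341%
Cobalt Trust: compounded annually, EAR = 11.950%
Cascade Finance: (1 + 0.1209/2)^2 − 1 = 12.455%
Beacon Capital: e^0.1176 − 1 = 12.479%
The lowest effective annual rate is Cobalt Trust at 11.950%.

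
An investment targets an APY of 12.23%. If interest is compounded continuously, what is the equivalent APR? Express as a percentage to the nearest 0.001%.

11.538%

Continuous: nominal r satisfies e^r − 1 = 0.1223.
r = ln(1 + 0.1223) = ln(1.1223) = 0.115380 = 11.538%.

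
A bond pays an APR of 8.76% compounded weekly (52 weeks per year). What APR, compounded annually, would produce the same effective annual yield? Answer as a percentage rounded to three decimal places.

EAR = (1 + 0.0876/52)^52 − 1 = 0.091471.
Compounded annually, the equivalent nominal rate is the EAR itself: 9.147%.

9.147%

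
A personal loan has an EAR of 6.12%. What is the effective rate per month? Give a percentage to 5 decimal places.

0.49623%

The per-month rate i satisfies (1 + i)^12 = 1 + 0.0612.
i = 1.0612^(1/12) − 1 = 0.0049623 = 0.49623%.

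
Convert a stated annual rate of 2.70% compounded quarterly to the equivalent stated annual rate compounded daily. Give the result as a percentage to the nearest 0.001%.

EAR = (1 + 0.0270/4)^4 − 1 = 0.027275.
Solve (1 + r/365)^365 = 1.027275: r/365 = 1.027275^(1/365) − 1 = 0.000074, so r = 0.026910 = 2.691%.

2.691%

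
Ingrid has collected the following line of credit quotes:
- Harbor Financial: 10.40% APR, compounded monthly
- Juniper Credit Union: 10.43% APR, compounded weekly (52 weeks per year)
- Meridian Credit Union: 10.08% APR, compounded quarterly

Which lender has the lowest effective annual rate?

Harbor Financial: (1 + 0.1040/12)^12 − 1 = 10.910%
Juniper Credit Union: (1 + 0.1043/52)^52 − 1 = 10.982%
Meridian Credit Union: (1 + 0.1008/4)^4 − 1 = 10.467%
The lowest effective annual rate is Meridian Credit Union at 10.467%.

Meridian Credit Union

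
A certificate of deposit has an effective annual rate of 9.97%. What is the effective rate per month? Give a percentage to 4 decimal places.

The per-month rate i satisfies (1 + i)^12 = 1 + 0.0997.
i = 1.0997^(1/12) − 1 = 0.0079512 = 0.7951%.

0.7951%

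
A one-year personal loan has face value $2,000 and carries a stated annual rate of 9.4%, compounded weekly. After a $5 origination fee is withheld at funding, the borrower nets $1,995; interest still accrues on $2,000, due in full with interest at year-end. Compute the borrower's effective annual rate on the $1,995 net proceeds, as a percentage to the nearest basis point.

Amount owed after one year: 2,000 × (1 + 0.094/52)^52 = 2,000 × 1.098467 = $2,196.93.
Effective rate on net proceeds: 2,196.93 / 1,995 − 1 = 0.101220 = 10.12%.

10.12%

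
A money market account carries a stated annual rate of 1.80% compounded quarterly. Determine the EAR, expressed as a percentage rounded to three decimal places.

1.812%

EAR = (1 + 0.0180/4)^4 − 1.
= 1.018122 − 1 = 1.812%.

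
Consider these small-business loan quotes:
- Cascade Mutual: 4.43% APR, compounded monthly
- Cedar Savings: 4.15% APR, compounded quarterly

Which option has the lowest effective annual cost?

Cascade Mutual: (1 + 0.0443/12)^12 − 1 = 4.521%
Cedar Savings: (1 + 0.0415/4)^4 − 1 = 4.215%
The lowest effective annual rate is Cedar Savings at 4.215%.

Cedar Savings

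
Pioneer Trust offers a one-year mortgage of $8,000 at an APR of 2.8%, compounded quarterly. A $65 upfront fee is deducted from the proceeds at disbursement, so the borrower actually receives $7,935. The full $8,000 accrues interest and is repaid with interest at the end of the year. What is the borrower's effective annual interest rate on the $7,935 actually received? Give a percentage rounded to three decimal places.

Amount owed after one year: 8,000 × (1 + 0.028/4)^4 = 8,000 × 1.028295 = $8,226.36.
Effective rate on net proceeds: 8,226.36 / 7,935 − 1 = 0.036719 = 3.672%.

3.672%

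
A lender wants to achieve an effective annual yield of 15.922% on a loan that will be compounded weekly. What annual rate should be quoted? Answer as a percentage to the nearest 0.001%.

(1 + r/52)^52 − 1 = 0.15922, so 1 + r/52 = 1.15922^(1/52).
r/52 = 0.002845, so r = 0.147957 = 14.796%.

14.796%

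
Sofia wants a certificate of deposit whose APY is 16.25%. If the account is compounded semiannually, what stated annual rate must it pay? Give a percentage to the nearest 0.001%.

15.639%

(1 + r/2)^2 − 1 = 0.1625, so 1 + r/2 = 1.1625^(1/2).
r/2 = 0.078193, so r = 0.156386 = 15.639%.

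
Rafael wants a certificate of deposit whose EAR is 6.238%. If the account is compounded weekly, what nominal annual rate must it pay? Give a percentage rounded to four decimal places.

6.0547%

(1 + r/52)^52 − 1 = 0.06238, so 1 + r/52 = 1.06238^(1/52).
r/52 = 0.001164, so r = 0.060547 = 6.0547%.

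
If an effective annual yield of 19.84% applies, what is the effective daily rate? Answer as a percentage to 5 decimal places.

0.04960%

The per-day rate i satisfies (1 + i)^365 = 1 + 0.1984.
i = 1.1984^(1/365) − 1 = 0.0004960 = 0.04960%.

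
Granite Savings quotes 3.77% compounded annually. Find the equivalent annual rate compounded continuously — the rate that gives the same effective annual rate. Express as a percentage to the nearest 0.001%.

Compounded annually, EAR = nominal = 0.037700.
Equivalent continuous rate: r = ln(1 + 0.037700) = 0.037007 = 3.701%.

3.701%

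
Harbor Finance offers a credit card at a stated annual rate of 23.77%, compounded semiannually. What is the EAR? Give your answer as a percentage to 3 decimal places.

25.183%

EAR = (1 + 0.2377/2)^2 − 1.
= (1 + 0.118850)^2 − 1 = 1.251825 − 1 = 25.183%.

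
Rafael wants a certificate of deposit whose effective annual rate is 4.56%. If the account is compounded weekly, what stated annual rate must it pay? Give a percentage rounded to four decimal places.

4.4610%

(1 + r/52)^52 − 1 = 0.0456, so 1 + r/52 = 1.0456^(1/52).
r/52 = 0.000858, so r = 0.044610 = 4.4610%.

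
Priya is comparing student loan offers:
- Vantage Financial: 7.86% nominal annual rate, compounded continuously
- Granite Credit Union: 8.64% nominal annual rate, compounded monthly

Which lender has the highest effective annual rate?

Granite Credit Union

Vantage Financial: e^0.0786 − 1 = 8.177%
Granite Credit Union: (1 + 0.0864/12)^12 − 1 = 8.990%
The highest effective annual rate is Granite Credit Union at 8.990%.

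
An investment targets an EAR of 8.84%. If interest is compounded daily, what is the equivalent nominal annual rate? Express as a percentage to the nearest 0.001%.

8.472%

(1 + r/365)^365 − 1 = 0.0884, so 1 + r/365 = 1.0884^(1/365).
r/365 = 0.000232, so r = 0.084719 = 8.472%.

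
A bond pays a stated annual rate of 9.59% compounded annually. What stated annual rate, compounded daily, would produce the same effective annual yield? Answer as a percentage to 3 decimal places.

Compounded annually, EAR = nominal = 0.095900.
Solve (1 + r/365)^365 = 1.095900: r/365 = 1.095900^(1/365) − 1 = 0.000251, so r = 0.091587 = 9.159%.

9.159%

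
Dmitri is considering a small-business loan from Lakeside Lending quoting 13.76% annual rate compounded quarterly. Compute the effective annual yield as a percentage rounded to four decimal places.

14.4864%

EAR = (1 + 0.1376/4)^4 − 1.
= (1 + 0.034400)^4 − 1 = 1.144864 − 1 = 14.4864%.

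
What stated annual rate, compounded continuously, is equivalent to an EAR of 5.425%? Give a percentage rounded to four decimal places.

Continuous: nominal r satisfies e^r − 1 = 0.05425.
r = ln(1 + 0.05425) = ln(1.05425) = 0.052830 = 5.2830%.

5.2830%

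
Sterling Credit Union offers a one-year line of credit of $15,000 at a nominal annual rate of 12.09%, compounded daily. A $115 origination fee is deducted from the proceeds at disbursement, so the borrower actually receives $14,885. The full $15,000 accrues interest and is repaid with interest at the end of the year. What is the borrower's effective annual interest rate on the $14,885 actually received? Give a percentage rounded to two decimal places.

13.72%

Amount owed after one year: 15,000 × (1 + 0.1209/365)^365 = 15,000 × 1.128489 = $16,927.34.
Effective rate on net proceeds: 16,927.34 / 14,885 − 1 = 0.137208 = 13.72%.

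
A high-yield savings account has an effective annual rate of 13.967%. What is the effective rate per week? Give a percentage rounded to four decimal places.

The per-week rate i satisfies (1 + i)^52 = 1 + 0.13967.
i = 1.13967^(1/52) − 1 = 0.0025174 = 0.2517%.

0.2517%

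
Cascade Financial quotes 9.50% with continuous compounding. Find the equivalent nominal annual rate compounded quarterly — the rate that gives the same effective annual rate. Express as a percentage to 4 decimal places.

EAR under continuous compounding: e^0.0950 − 1 = 0.099659.
Solve (1 + r/4)^4 = 1.099659: r/4 = 1.099659^(1/4) − 1 = 0.024034, so r = 0.096137 = 9.6137%.

9.6137%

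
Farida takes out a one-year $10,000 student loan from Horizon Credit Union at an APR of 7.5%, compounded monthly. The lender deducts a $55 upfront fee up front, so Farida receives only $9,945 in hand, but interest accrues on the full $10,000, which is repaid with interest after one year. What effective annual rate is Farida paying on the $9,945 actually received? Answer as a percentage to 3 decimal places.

Amount owed after one year: 10,000 × (1 + 0.075/12)^12 = 10,000 × 1.077633 = $10,776.33.
Effective rate on net proceeds: 10,776.33 / 9,945 − 1 = 0.083592 = 8.359%.

8.359%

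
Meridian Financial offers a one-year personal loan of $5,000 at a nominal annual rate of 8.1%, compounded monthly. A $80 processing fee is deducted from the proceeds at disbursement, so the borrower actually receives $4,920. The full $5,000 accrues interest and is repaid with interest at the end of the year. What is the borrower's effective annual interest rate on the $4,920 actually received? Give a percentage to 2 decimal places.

10.17%

Amount owed after one year: 5,000 × (1 + 0.081/12)^12 = 5,000 × 1.084076 = $5,420.38.
Effective rate on net proceeds: 5,420.38 / 4,920 − 1 = 0.101703 = 10.17%.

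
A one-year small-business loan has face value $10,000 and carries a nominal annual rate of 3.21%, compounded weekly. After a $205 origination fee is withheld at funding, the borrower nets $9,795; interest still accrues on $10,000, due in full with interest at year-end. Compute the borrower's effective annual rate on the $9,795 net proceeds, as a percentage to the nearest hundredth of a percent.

5.42%

Amount owed after one year: 10,000 × (1 + 0.0321/52)^52 = 10,000 × 1.032611 = $10,326.11.
Effective rate on net proceeds: 10,326.11 / 9,795 − 1 = 0.054222 = 5.42%.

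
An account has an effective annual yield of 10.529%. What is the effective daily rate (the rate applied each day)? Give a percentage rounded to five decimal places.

The per-day rate i satisfies (1 + i)^365 = 1 + 0.10529.
i = 1.10529^(1/365) − 1 = 0.0002743 = 0.02743%.

0.02743%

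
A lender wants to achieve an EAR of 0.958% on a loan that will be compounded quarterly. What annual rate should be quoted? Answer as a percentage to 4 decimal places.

0.9546%

(1 + r/4)^4 − 1 = 0.00958, so 1 + r/4 = 1.00958^(1/4).
r/4 = 0.002386, so r = 0.009546 = 0.9546%.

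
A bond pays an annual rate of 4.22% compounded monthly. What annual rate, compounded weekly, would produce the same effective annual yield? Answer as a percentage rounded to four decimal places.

EAR = (1 + 0.0422/12)^12 − 1 = 0.043026.
Solve (1 + r/52)^52 = 1.043026: r/52 = 1.043026^(1/52) − 1 = 0.000810, so r = 0.042143 = 4.2143%.

4.2143%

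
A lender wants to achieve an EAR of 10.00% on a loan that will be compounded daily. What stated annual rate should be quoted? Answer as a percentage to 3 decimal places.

9.532%

(1 + r/365)^365 − 1 = 0.1000, so 1 + r/365 = 1.1000^(1/365).
r/365 = 0.000261, so r = 0.095323 = 9.532%.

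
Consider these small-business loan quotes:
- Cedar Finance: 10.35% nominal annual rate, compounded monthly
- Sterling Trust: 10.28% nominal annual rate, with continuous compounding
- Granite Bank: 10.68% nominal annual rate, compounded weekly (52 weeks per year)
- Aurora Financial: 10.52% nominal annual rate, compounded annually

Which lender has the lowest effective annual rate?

Cedar Finance: (1 + 0.1035/12)^12 − 1 = 10.855%
Sterling Trust: e^0.1028 − 1 = 10.827%
Granite Bank: (1 + 0.1068/52)^52 − 1 = 11.259%
Aurora Financial: compounded annually, EAR = 10.520%
The lowest effective annual rate is Aurora Financial at 10.520%.

Aurora Financial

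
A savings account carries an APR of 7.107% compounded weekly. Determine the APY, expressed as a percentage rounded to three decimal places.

EAR = (1 + 0.07107/52)^52 − 1.
= 1.073604 − 1 = 7.360%.

7.360%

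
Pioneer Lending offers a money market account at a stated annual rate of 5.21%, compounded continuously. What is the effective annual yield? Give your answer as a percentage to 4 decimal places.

5.3481%

With continuous compounding, EAR = e^0.0521 − 1.
e^0.0521 = 1.053481, so EAR = 0.053481 = 5.3481%.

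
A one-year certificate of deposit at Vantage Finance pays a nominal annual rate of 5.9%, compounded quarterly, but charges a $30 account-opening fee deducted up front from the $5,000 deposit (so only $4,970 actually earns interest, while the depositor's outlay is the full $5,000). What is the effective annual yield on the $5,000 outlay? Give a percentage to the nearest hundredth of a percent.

Value after one year: 4,970 × (1 + 0.059/4)^4 = 4,970 × 1.060318 = $5,269.78.
Effective yield on the $5,000 outlay: 5,269.78 / 5,000 − 1 = 0.053956 = 5.40%.

5.40%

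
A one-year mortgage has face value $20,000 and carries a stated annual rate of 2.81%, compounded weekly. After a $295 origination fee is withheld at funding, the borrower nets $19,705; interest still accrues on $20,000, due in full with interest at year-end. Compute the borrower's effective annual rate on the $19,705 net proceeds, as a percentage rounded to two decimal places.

Amount owed after one year: 20,000 × (1 + 0.0281/52)^52 = 20,000 × 1.028491 = $20,569.81.
Effective rate on net proceeds: 20,569.81 / 19,705 − 1 = 0.043888 = 4.39%.

4.39%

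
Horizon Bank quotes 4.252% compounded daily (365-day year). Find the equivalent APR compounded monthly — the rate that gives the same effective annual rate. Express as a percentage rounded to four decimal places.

4.2593%

EAR = (1 + 0.04252/365)^365 − 1 = 0.043434.
Solve (1 + r/12)^12 = 1.043434: r/12 = 1.043434^(1/12) − 1 = 0.003549, so r = 0.042593 = 4.2593%.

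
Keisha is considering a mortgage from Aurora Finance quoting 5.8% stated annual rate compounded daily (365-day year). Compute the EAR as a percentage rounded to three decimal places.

EAR = (1 + 0.058/365)^365 − 1.
= (1 + 0.000159)^365 − 1 = 1.059710 − 1 = 5.971%.

5.971%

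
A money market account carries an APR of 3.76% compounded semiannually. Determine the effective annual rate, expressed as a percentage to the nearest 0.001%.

3.795%

EAR = (1 + 0.0376/2)^2 − 1.
= 1.037953 − 1 = 3.795%.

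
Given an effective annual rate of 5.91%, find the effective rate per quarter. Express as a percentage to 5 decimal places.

1.44584%

The per-quarter rate i satisfies (1 + i)^4 = 1 + 0.0591.
i = 1.0591^(1/4) − 1 = 0.0144584 = 1.44584%.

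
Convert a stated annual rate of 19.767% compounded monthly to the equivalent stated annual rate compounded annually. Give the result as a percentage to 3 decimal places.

EAR = (1 + 0.19767/12)^12 − 1 = 0.216599.
Compounded annually, the equivalent nominal rate is the EAR itself: 21.660%.

21.660%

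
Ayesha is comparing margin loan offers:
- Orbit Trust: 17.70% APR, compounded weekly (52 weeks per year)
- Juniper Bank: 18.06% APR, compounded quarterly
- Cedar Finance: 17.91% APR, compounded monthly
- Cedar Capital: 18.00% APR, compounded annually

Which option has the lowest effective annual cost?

Cedar Capital

Orbit Trust: (1 + 0.1770/52)^52 − 1 = 19.327%
Juniper Bank: (1 + 0.1806/4)^4 − 1 = 19.320%
Cedar Finance: (1 + 0.1791/12)^12 − 1 = 19.456%
Cedar Capital: compounded annually, EAR = 18.000%
The lowest effective annual rate is Cedar Capital at 18.000%.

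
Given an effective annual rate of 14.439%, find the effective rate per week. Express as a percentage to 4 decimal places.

The per-week rate i satisfies (1 + i)^52 = 1 + 0.14439.
i = 1.14439^(1/52) − 1 = 0.0025971 = 0.2597%.

0.2597%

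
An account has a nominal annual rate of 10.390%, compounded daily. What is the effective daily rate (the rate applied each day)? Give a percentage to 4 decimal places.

With a nominal annual rate compounded daily, the periodic rate is the nominal rate divided by 365.
i = 0.10390 / 365 = 0.0002847 = 0.0285%.

0.0285%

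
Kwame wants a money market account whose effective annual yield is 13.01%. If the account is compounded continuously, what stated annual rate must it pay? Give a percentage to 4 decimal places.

12.2306%

Continuous: nominal r satisfies e^r − 1 = 0.1301.
r = ln(1 + 0.1301) = ln(1.1301) = 0.122306 = 12.2306%.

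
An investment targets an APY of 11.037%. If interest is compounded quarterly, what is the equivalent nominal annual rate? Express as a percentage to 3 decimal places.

(1 + r/4)^4 − 1 = 0.11037, so 1 + r/4 = 1.11037^(1/4).
r/4 = 0.026519, so r = 0.106075 = 10.608%.

10.608%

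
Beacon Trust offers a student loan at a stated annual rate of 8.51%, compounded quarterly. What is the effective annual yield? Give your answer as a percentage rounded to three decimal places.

EAR = (1 + 0.0851/4)^4 − 1.
= (1 + 0.021275)^4 − 1 = 1.087854 − 1 = 8.785%.

8.785%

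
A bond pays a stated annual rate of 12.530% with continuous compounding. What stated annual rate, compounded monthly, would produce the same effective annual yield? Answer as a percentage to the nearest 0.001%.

12.596%

EAR under continuous compounding: e^0.12530 − 1 = 0.133488.
Solve (1 + r/12)^12 = 1.133488: r/12 = 1.133488^(1/12) − 1 = 0.010496, so r = 0.125956 = 12.596%.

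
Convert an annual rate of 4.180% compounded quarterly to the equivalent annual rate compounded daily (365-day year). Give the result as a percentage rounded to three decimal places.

EAR = (1 + 0.04180/4)^4 − 1 = 0.042460.
Solve (1 + r/365)^365 = 1.042460: r/365 = 1.042460^(1/365) − 1 = 0.000114, so r = 0.041585 = 4.159%.

4.159%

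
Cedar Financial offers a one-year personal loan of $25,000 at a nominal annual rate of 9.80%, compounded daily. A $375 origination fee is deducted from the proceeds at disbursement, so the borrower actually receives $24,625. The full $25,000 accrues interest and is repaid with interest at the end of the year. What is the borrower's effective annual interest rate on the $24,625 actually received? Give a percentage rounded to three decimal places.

Amount owed after one year: 25,000 × (1 + 0.0980/365)^365 = 25,000 × 1.102948 = $27,573.71.
Effective rate on net proceeds: 27,573.71 / 24,625 − 1 = 0.119744 = 11.974%.

11.974%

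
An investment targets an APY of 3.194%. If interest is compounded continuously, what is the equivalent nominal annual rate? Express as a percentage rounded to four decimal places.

3.1441%

Continuous: nominal r satisfies e^r − 1 = 0.03194.
r = ln(1 + 0.03194) = ln(1.03194) = 0.031441 = 3.1441%.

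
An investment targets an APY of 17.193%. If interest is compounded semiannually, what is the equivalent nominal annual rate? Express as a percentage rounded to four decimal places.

(1 + r/2)^2 − 1 = 0.17193, so 1 + r/2 = 1.17193^(1/2).
r/2 = 0.082557, so r = 0.165114 = 16.5114%.

16.5114%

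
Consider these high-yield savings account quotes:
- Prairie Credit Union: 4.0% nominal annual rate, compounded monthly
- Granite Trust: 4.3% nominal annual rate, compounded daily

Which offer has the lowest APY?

Prairie Credit Union

Prairie Credit Union: (1 + 0.040/12)^12 − 1 = 4.074%
Granite Trust: (1 + 0.043/365)^365 − 1 = 4.394%
The lowest effective annual rate is Prairie Credit Union at 4.074%.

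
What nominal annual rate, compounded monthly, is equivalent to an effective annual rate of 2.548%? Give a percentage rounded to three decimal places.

(1 + r/12)^12 − 1 = 0.02548, so 1 + r/12 = 1.02548^(1/12).
r/12 = 0.002099, so r = 0.025187 = 2.519%.

2.519%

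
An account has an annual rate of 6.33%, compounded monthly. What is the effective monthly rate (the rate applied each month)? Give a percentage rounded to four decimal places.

With a nominal annual rate compounded monthly, the periodic rate is the nominal rate divided by 12.
i = 0.0633 / 12 = 0.0052750 = 0.5275%.

0.5275%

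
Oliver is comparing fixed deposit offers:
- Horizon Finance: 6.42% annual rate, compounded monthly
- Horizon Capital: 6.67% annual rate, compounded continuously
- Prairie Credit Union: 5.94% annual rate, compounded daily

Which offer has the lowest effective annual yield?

Prairie Credit Union

Horizon Finance: (1 + 0.0642/12)^12 − 1 = 6.612%
Horizon Capital: e^0.0667 − 1 = 6.897%
Prairie Credit Union: (1 + 0.0594/365)^365 − 1 = 6.119%
The lowest effective annual rate is Prairie Credit Union at 6.119%.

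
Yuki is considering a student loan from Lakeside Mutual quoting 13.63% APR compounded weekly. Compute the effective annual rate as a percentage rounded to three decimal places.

EAR = (1 + 0.1363/52)^52 − 1.
= (1 + 0.002621)^52 − 1 = 1.145821 − 1 = 14.582%.

14.582%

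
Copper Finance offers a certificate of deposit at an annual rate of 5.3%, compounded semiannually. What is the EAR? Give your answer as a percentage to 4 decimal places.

5.3702%

EAR = (1 + 0.053/2)^2 − 1.
= 1.053702 − 1 = 5.3702%.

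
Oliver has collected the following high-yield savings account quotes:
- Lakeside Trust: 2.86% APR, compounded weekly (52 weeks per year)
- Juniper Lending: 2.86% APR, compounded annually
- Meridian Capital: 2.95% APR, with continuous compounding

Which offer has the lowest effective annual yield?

Juniper Lending

Lakeside Trust: (1 + 0.0286/52)^52 − 1 = 2.900%
Juniper Lending: compounded annually, EAR = 2.860%
Meridian Capital: e^0.0295 − 1 = 2.994%
The lowest effective annual rate is Juniper Lending at 2.860%.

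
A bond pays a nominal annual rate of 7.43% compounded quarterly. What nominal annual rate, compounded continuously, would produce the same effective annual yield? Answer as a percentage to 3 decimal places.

EAR = (1 + 0.0743/4)^4 − 1 = 0.076396.
Equivalent continuous rate: r = ln(1 + 0.076396) = 0.073618 = 7.362%.

7.362%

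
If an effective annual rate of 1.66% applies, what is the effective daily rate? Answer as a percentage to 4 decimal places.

0.0045%

The per-day rate i satisfies (1 + i)^365 = 1 + 0.0166.
i = 1.0166^(1/365) − 1 = 0.0000451 = 0.0045%.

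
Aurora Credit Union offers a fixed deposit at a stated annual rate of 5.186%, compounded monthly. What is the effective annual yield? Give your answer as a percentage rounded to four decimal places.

5.3111%

EAR = (1 + 0.05186/12)^12 − 1.
= (1 + 0.004322)^12 − 1 = 1.053111 − 1 = 5.3111%.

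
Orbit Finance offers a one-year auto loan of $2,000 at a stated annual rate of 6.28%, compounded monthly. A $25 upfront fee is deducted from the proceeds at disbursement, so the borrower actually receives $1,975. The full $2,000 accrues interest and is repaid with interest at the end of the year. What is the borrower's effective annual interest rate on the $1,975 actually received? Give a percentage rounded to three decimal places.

Amount owed after one year: 2,000 × (1 + 0.0628/12)^12 = 2,000 × 1.064640 = $2,129.28.
Effective rate on net proceeds: 2,129.28 / 1,975 − 1 = 0.078116 = 7.812%.

7.812%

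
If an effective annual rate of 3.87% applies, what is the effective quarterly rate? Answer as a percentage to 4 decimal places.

0.9538%

The per-quarter rate i satisfies (1 + i)^4 = 1 + 0.0387.
i = 1.0387^(1/4) − 1 = 0.0095377 = 0.9538%.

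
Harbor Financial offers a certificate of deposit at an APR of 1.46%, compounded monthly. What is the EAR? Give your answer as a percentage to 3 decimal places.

1.470%

EAR = (1 + 0.0146/12)^12 − 1.
= 1.014698 − 1 = 1.470%.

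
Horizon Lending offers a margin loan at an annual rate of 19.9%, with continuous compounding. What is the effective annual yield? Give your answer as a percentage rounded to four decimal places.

22.0182%

With continuous compounding, EAR = e^0.199 − 1.
e^0.199 = 1.220182, so EAR = 0.220182 = 22.0182%.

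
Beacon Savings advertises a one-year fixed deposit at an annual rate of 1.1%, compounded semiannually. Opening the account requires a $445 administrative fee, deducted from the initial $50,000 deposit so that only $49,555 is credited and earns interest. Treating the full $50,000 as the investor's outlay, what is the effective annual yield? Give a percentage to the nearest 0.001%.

0.203%

Value after one year: 49,555 × (1 + 0.011/2)^2 = 49,555 × 1.011030 = $50,101.60.
Effective yield on the $50,000 outlay: 50,101.60 / 50,000 − 1 = 0.002032 = 0.203%.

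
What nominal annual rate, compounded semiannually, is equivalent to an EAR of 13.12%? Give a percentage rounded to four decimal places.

(1 + r/2)^2 − 1 = 0.1312, so 1 + r/2 = 1.1312^(1/2).
r/2 = 0.063579, so r = 0.127158 = 12.7158%.

12.7158%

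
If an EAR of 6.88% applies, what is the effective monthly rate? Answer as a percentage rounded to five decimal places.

The per-month rate i satisfies (1 + i)^12 = 1 + 0.0688.
i = 1.0688^(1/12) − 1 = 0.0055601 = 0.55601%.

0.55601%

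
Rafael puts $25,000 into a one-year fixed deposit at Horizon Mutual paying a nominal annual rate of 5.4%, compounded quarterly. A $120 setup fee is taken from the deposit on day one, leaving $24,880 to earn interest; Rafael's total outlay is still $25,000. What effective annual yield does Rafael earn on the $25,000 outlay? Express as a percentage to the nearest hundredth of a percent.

5.00%

Value after one year: 24,880 × (1 + 0.054/4)^4 = 24,880 × 1.055103 = $26,250.97.
Effective yield on the $25,000 outlay: 26,250.97 / 25,000 − 1 = 0.050039 = 5.00%.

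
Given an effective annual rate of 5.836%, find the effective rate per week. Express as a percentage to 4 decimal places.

0.1091%

The per-week rate i satisfies (1 + i)^52 = 1 + 0.05836.
i = 1.05836^(1/52) − 1 = 0.0010914 = 0.1091%.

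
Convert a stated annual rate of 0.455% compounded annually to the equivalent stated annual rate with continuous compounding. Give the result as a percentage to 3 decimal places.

0.454%

Compounded annually, EAR = nominal = 0.004550.
Equivalent continuous rate: r = ln(1 + 0.004550) = 0.004540 = 0.454%.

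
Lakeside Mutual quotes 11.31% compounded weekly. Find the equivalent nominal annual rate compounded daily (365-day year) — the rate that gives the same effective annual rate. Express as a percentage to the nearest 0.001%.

EAR = (1 + 0.1131/52)^52 − 1 = 0.119606.
Solve (1 + r/365)^365 = 1.119606: r/365 = 1.119606^(1/365) − 1 = 0.000310, so r = 0.112995 = 11.299%.

11.299%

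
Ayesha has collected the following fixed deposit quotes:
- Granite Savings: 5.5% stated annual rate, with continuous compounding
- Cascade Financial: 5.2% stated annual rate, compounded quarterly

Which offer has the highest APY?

Granite Savings

Granite Savings: e^0.055 − 1 = 5.654%
Cascade Financial: (1 + 0.052/4)^4 − 1 = 5.302%
The highest effective annual rate is Granite Savings at 5.654%.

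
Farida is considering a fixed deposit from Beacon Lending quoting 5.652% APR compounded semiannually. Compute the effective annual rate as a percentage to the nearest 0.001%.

5.732%

EAR = (1 + 0.05652/2)^2 − 1.
= 1.057319 − 1 = 5.732%.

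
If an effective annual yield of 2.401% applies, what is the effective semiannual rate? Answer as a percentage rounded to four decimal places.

1.1934%

The per-half-year rate i satisfies (1 + i)^2 = 1 + 0.02401.
i = 1.02401^(1/2) − 1 = 0.0119338 = 1.1934%.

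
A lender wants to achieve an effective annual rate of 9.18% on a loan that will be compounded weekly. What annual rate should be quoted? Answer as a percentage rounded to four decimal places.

8.7902%

(1 + r/52)^52 − 1 = 0.0918, so 1 + r/52 = 1.0918^(1/52).
r/52 = 0.001690, so r = 0.087902 = 8.7902%.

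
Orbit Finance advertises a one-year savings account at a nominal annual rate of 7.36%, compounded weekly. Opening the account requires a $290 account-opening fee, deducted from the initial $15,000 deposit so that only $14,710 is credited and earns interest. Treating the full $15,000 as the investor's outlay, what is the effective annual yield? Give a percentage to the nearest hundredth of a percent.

Value after one year: 14,710 × (1 + 0.0736/52)^52 = 14,710 × 1.076320 = $15,832.67.
Effective yield on the $15,000 outlay: 15,832.67 / 15,000 − 1 = 0.055511 = 5.55%.

5.55%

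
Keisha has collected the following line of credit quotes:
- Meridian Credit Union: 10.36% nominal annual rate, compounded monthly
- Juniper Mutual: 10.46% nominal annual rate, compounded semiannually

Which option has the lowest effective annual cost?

Meridian Credit Union: (1 + 0.1036/12)^12 − 1 = 10.866%
Juniper Mutual: (1 + 0.1046/2)^2 − 1 = 10.734%
The lowest effective annual rate is Juniper Mutual at 10.734%.

Juniper Mutual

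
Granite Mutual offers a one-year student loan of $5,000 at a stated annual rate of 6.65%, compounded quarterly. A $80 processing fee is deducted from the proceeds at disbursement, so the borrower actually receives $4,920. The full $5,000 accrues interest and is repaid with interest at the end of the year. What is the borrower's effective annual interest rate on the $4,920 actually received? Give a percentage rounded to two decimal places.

8.55%

Amount owed after one year: 5,000 × (1 + 0.0665/4)^4 = 5,000 × 1.068177 = $5,340.88.
Effective rate on net proceeds: 5,340.88 / 4,920 − 1 = 0.085546 = 8.55%.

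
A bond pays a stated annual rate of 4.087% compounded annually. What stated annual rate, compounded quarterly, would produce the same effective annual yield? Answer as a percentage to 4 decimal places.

4.0258%

Compounded annually, EAR = nominal = 0.040870.
Solve (1 + r/4)^4 = 1.040870: r/4 = 1.040870^(1/4) − 1 = 0.010065, so r = 0.040258 = 4.0258%.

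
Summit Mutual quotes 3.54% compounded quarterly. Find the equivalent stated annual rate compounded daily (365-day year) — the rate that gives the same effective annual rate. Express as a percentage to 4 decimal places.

EAR = (1 + 0.0354/4)^4 − 1 = 0.035873.
Solve (1 + r/365)^365 = 1.035873: r/365 = 1.035873^(1/365) − 1 = 0.000097, so r = 0.035246 = 3.5246%.

3.5246%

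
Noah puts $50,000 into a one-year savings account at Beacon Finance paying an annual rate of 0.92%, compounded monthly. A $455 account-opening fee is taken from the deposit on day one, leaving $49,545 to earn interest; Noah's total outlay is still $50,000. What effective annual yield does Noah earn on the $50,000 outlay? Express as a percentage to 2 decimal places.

0.01%

Value after one year: 49,545 × (1 + 0.0092/12)^12 = 49,545 × 1.009239 = $50,002.74.
Effective yield on the $50,000 outlay: 50,002.74 / 50,000 − 1 = 0.000055 = 0.01%.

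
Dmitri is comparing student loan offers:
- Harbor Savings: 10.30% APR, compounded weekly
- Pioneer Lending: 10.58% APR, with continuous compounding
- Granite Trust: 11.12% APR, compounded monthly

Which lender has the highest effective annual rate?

Granite Trust

Harbor Savings: (1 + 0.1030/52)^52 − 1 = 10.838%
Pioneer Lending: e^0.1058 − 1 = 11.160%
Granite Trust: (1 + 0.1112/12)^12 − 1 = 11.705%
The highest effective annual rate is Granite Trust at 11.705%.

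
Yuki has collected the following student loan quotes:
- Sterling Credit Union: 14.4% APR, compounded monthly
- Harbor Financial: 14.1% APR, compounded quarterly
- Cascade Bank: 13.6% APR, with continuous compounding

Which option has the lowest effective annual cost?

Cascade Bank

Sterling Credit Union: (1 + 0.144/12)^12 − 1 = 15.389%
Harbor Financial: (1 + 0.141/4)^4 − 1 = 14.863%
Cascade Bank: e^0.136 − 1 = 14.568%
The lowest effective annual rate is Cascade Bank at 14.568%.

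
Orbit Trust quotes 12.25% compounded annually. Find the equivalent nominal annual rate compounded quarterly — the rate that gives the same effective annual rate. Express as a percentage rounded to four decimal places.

11.7244%

Compounded annually, EAR = nominal = 0.122500.
Solve (1 + r/4)^4 = 1.122500: r/4 = 1.122500^(1/4) − 1 = 0.029311, so r = 0.117244 = 11.7244%.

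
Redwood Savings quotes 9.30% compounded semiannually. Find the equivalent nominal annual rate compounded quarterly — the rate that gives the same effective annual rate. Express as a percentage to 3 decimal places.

EAR = (1 + 0.0930/2)^2 − 1 = 0.095162.
Solve (1 + r/4)^4 = 1.095162: r/4 = 1.095162^(1/4) − 1 = 0.022986, so r = 0.091943 = 9.194%.

9.194%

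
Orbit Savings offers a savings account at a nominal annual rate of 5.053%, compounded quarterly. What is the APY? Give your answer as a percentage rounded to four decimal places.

5.1496%

EAR = (1 + 0.05053/4)^4 − 1.
= 1.051496 − 1 = 5.1496%.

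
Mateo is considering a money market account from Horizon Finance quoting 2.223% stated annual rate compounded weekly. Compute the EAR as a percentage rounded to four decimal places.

EAR = (1 + 0.02223/52)^52 − 1.
= (1 + 0.000427)^52 − 1 = 1.022474 − 1 = 2.2474%.

2.2474%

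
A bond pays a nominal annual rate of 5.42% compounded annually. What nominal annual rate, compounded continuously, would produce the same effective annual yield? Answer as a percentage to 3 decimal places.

Compounded annually, EAR = nominal = 0.054200.
Equivalent continuous rate: r = ln(1 + 0.054200) = 0.052782 = 5.278%.

5.278%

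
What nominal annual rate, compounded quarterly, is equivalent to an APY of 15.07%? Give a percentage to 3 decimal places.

14.286%

(1 + r/4)^4 − 1 = 0.1507, so 1 + r/4 = 1.1507^(1/4).
r/4 = 0.035716, so r = 0.142863 = 14.286%.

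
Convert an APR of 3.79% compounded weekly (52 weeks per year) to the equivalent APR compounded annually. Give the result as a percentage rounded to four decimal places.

EAR = (1 + 0.0379/52)^52 − 1 = 0.038613.
Compounded annually, the equivalent nominal rate is the EAR itself: 3.8613%.

3.8613%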